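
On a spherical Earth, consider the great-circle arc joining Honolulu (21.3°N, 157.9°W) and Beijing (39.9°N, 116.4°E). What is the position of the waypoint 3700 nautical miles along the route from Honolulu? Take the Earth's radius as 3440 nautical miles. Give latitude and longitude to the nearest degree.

≈ 42°N, 132°E

Convert each endpoint to a unit vector on the sphere (x = cos φ cos λ, y = cos φ sin λ, z = sin φ).
The central angle between the endpoints is δ = arccos(p₁·p₂) ≈ 1.280 rad (73.3°). The total great-circle distance is δ·R ≈ 1.280 × 3440 ≈ 4404 nmi, so the target fraction is f = 3700/4404 ≈ 0.840.
Interpolate at f ≈ 0.840 with slerp weights a = sin((1−f)δ)/sin δ ≈ 0.212, b = sin(fδ)/sin δ ≈ 0.918.
p = a·p₁ + b·p₂ ≈ (-0.496, 0.557, 0.666); φ = arcsin(p_z) ≈ 41.77°, λ = atan2(p_y, p_x) ≈ 131.71°.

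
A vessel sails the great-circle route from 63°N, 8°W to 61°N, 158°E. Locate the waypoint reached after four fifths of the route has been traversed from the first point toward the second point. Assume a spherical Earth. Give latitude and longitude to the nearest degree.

≈ 72°N, 153°E

Convert each endpoint to a unit vector on the sphere (x = cos φ cos λ, y = cos φ sin λ, z = sin φ).
The central angle between the endpoints is δ = arccos(p₁·p₂) ≈ 0.969 rad (55.5°).
Interpolate at f = 4/5 with slerp weights a = sin((1−f)δ)/sin δ ≈ 0.234, b = sin(fδ)/sin δ ≈ 0.849.
p = a·p₁ + b·p₂ ≈ (-0.277, 0.139, 0.951); φ = arcsin(p_z) ≈ 71.95°, λ = atan2(p_y, p_x) ≈ 153.25°.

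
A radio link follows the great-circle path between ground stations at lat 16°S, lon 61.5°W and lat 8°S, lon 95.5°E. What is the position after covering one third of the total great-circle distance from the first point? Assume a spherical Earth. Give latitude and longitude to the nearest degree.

≈ lat 44°S, lon 14°W

Convert each endpoint to a unit vector on the sphere (x = cos φ cos λ, y = cos φ sin λ, z = sin φ).
The central angle between the endpoints is δ = arccos(p₁·p₂) ≈ 2.564 rad (146.9°).
Interpolate at f = 1/3 with slerp weights a = sin((1−f)δ)/sin δ ≈ 1.814, b = sin(fδ)/sin δ ≈ 1.382.
p = a·p₁ + b·p₂ ≈ (0.701, -0.170, -0.692); φ = arcsin(p_z) ≈ -43.82°, λ = atan2(p_y, p_x) ≈ -13.67°.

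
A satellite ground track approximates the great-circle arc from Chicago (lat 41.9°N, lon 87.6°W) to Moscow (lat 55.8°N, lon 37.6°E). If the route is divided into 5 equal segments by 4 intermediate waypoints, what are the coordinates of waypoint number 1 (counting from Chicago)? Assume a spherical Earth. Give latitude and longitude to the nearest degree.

Write both endpoints as unit vectors p₁, p₂ with components (cos φ cos λ, cos φ sin λ, sin φ).
The central angle between the endpoints is δ = arccos(p₁·p₂) ≈ 1.254 rad (71.9°).
Interpolate at f = 1/5 with slerp weights a = sin((1−f)δ)/sin δ ≈ 0.887, b = sin(fδ)/sin δ ≈ 0.261.
p = a·p₁ + b·p₂ ≈ (0.144, -0.570, 0.809); φ = arcsin(p_z) ≈ 53.97°, λ = atan2(p_y, p_x) ≈ -75.83°.

≈ lat 54°N, lon 76°W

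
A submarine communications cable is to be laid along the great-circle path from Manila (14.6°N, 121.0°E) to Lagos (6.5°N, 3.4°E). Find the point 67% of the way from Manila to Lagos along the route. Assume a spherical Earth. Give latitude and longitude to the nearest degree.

≈ (17°N, 41°E)

Write both endpoints as unit vectors p₁, p₂ with components (cos φ cos λ, cos φ sin λ, sin φ).
The central angle between the endpoints is δ = arccos(p₁·p₂) ≈ 2.001 rad (114.6°).
Interpolate at f = 0.67 with slerp weights a = sin((1−f)δ)/sin δ ≈ 0.675, b = sin(fδ)/sin δ ≈ 1.071.
p = a·p₁ + b·p₂ ≈ (0.726, 0.623, 0.291); φ = arcsin(p_z) ≈ 16.94°, λ = atan2(p_y, p_x) ≈ 40.62°.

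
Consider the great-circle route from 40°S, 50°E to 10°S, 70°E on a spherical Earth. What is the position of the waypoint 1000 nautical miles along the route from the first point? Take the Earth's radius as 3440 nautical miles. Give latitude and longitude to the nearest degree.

Write both endpoints as unit vectors p₁, p₂ with components (cos φ cos λ, cos φ sin λ, sin φ).
The central angle between the endpoints is δ = arccos(p₁·p₂) ≈ 0.608 rad (34.9°). The total great-circle distance is δ·R ≈ 0.608 × 3440 ≈ 2093 nmi, so the target fraction is f = 1000/2093 ≈ 0.478.
Interpolate at f ≈ 0.478 with slerp weights a = sin((1−f)δ)/sin δ ≈ 0.547, b = sin(fδ)/sin δ ≈ 0.501.
p = a·p₁ + b·p₂ ≈ (0.438, 0.785, -0.438); φ = arcsin(p_z) ≈ -26.00°, λ = atan2(p_y, p_x) ≈ 60.83°.

≈ 26°S, 61°E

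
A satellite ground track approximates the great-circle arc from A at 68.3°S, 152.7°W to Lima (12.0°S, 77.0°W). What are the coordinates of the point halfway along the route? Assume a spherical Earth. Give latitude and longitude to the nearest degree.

≈ 45°S, 96°W

Convert each endpoint to a unit vector on the sphere (x = cos φ cos λ, y = cos φ sin λ, z = sin φ).
The central angle between the endpoints is δ = arccos(p₁·p₂) ≈ 1.284 rad (73.6°).
Interpolate at f = 1/2 with slerp weights a = sin((1−f)δ)/sin δ ≈ 0.624, b = sin(fδ)/sin δ ≈ 0.624.
p = a·p₁ + b·p₂ ≈ (-0.068, -0.701, -0.710); φ = arcsin(p_z) ≈ -45.23°, λ = atan2(p_y, p_x) ≈ -95.52°.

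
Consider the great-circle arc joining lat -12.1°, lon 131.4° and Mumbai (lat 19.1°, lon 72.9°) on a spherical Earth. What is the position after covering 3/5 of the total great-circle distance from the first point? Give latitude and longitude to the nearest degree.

Write both endpoints as unit vectors p₁, p₂ with components (cos φ cos λ, cos φ sin λ, sin φ).
The central angle between the endpoints is δ = arccos(p₁·p₂) ≈ 1.144 rad (65.5°).
Interpolate at f = 3/5 with slerp weights a = sin((1−f)δ)/sin δ ≈ 0.485, b = sin(fδ)/sin δ ≈ 0.696.
p = a·p₁ + b·p₂ ≈ (-0.120, 0.985, 0.126); φ = arcsin(p_z) ≈ 7.24°, λ = atan2(p_y, p_x) ≈ 96.97°.

≈ lat 7°, lon 97°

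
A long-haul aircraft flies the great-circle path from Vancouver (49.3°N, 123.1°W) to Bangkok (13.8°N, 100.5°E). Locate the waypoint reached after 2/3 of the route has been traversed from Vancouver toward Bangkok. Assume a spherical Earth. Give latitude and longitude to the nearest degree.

≈ (44°N, 123°E)

Convert each endpoint to a unit vector on the sphere (x = cos φ cos λ, y = cos φ sin λ, z = sin φ).
The central angle between the endpoints is δ = arccos(p₁·p₂) ≈ 1.852 rad (106.1°).
Interpolate at f = 2/3 with slerp weights a = sin((1−f)δ)/sin δ ≈ 0.603, b = sin(fδ)/sin δ ≈ 0.983.
p = a·p₁ + b·p₂ ≈ (-0.389, 0.609, 0.691); φ = arcsin(p_z) ≈ 43.73°, λ = atan2(p_y, p_x) ≈ 122.53°.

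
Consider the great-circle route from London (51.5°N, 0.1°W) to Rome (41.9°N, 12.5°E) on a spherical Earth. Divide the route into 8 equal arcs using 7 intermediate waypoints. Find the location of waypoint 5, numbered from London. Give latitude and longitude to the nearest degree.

≈ (46°N, 8°E)

The haversine formula gives a central angle δ ≈ 0.225 rad (12.9°) between the endpoints.
Interpolate at f = 5/8 with slerp weights a = sin((1−f)δ)/sin δ ≈ 0.378, b = sin(fδ)/sin δ ≈ 0.628.
p = a·p₁ + b·p₂ ≈ (0.692, 0.101, 0.715); φ = arcsin(p_z) ≈ 45.66°, λ = atan2(p_y, p_x) ≈ 8.29°.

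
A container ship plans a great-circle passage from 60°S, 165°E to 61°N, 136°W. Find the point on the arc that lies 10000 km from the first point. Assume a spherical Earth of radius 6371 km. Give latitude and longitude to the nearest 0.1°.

From cos δ = sin φ₁ sin φ₂ + cos φ₁ cos φ₂ cos Δλ, the central angle is δ ≈ 2.256 rad (129.2°). The total great-circle distance is δ·R ≈ 2.256 × 6371 ≈ 14371 km, so the target fraction is f = 10000/14371 ≈ 0.696.
Interpolate at f ≈ 0.696 with slerp weights a = sin((1−f)δ)/sin δ ≈ 0.818, b = sin(fδ)/sin δ ≈ 1.291.
p = a·p₁ + b·p₂ ≈ (-0.845, -0.329, 0.421); φ = arcsin(p_z) ≈ 24.89°, λ = atan2(p_y, p_x) ≈ -158.74°.

≈ 24.9°N, 158.7°W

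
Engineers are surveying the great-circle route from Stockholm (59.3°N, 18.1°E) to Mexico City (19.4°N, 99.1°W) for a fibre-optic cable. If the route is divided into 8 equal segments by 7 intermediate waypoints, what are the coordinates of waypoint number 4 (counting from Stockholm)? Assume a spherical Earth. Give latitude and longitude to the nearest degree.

≈ 55°N, 66°W

Write both endpoints as unit vectors p₁, p₂ with components (cos φ cos λ, cos φ sin λ, sin φ).
The central angle between the endpoints is δ = arccos(p₁·p₂) ≈ 1.505 rad (86.2°).
Interpolate at f = 4/8 with slerp weights a = sin((1−f)δ)/sin δ ≈ 0.685, b = sin(fδ)/sin δ ≈ 0.685.
p = a·p₁ + b·p₂ ≈ (0.230, -0.529, 0.817); φ = arcsin(p_z) ≈ 54.74°, λ = atan2(p_y, p_x) ≈ -66.49°.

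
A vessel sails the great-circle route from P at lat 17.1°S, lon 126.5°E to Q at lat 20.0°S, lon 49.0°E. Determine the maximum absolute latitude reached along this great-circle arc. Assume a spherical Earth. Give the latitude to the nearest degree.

The great circle lies in the plane with unit normal n̂ = (p₁ × p₂)/|p₁ × p₂|.
Here n̂_z ≈ -0.918; the vertex latitude is φ_max = arccos|n̂_z| ≈ 23.4°.
Check via Clairaut: cos φ_max = |cos φ₁| · sin C = cos(17.1°)·sin(106.2°) ≈ 0.918, again giving ≈ 23.4°.

≈ 23°S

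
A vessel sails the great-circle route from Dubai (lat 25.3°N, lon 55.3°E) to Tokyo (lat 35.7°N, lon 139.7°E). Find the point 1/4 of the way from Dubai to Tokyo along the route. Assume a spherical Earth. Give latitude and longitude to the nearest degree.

From cos δ = sin φ₁ sin φ₂ + cos φ₁ cos φ₂ cos Δλ, the central angle is δ ≈ 1.244 rad (71.3°).
Interpolate at f = 1/4 with slerp weights a = sin((1−f)δ)/sin δ ≈ 0.848, b = sin(fδ)/sin δ ≈ 0.323.
p = a·p₁ + b·p₂ ≈ (0.236, 0.800, 0.551); φ = arcsin(p_z) ≈ 33.44°, λ = atan2(p_y, p_x) ≈ 73.54°.

≈ lat 33°N, lon 74°E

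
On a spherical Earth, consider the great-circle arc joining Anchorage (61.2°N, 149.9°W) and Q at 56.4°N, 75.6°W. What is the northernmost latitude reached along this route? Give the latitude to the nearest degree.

The great circle lies in the plane with unit normal n̂ = (p₁ × p₂)/|p₁ × p₂|.
Here n̂_z ≈ +0.430; the vertex latitude is φ_max = arccos|n̂_z| ≈ 64.6°.
Check via Clairaut: cos φ_max = |cos φ₁| · sin C = cos(61.2°)·sin(63.1°) ≈ 0.430, again giving ≈ 64.6°.

≈ 65°N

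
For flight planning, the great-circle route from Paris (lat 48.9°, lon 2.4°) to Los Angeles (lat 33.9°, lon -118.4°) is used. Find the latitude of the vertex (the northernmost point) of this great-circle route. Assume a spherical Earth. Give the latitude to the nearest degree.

≈ 62°

The great circle lies in the plane with unit normal n̂ = (p₁ × p₂)/|p₁ × p₂|.
Here n̂_z ≈ -0.473; the vertex latitude is φ_max = arccos|n̂_z| ≈ 61.7°.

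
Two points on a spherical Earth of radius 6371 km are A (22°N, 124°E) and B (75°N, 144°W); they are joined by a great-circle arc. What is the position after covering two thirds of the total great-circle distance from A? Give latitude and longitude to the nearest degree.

≈ (64°N, 152°E)

From cos δ = sin φ₁ sin φ₂ + cos φ₁ cos φ₂ cos Δλ, the central angle is δ ≈ 1.210 rad (69.3°).
Interpolate at f = 2/3 with slerp weights a = sin((1−f)δ)/sin δ ≈ 0.419, b = sin(fδ)/sin δ ≈ 0.772.
p = a·p₁ + b·p₂ ≈ (-0.379, 0.205, 0.902); φ = arcsin(p_z) ≈ 64.47°, λ = atan2(p_y, p_x) ≈ 151.59°.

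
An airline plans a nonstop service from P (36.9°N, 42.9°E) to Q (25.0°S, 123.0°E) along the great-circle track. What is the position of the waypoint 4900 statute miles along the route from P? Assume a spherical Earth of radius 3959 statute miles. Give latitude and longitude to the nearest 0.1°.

≈ (7.6°S, 102.0°E)

Convert each endpoint to a unit vector on the sphere (x = cos φ cos λ, y = cos φ sin λ, z = sin φ).
The central angle between the endpoints is δ = arccos(p₁·p₂) ≈ 1.700 rad (97.4°). The total great-circle distance is δ·R ≈ 1.700 × 3959 ≈ 6731 mi, so the target fraction is f = 4900/6731 ≈ 0.728.
Interpolate at f ≈ 0.728 with slerp weights a = sin((1−f)δ)/sin δ ≈ 0.450, b = sin(fδ)/sin δ ≈ 0.953.
p = a·p₁ + b·p₂ ≈ (-0.207, 0.969, -0.133); φ = arcsin(p_z) ≈ -7.62°, λ = atan2(p_y, p_x) ≈ 102.04°.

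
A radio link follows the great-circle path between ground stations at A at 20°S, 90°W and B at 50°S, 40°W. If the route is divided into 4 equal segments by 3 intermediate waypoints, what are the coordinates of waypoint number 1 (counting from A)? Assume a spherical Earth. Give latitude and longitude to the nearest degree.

≈ 29°S, 81°W

Convert each endpoint to a unit vector on the sphere (x = cos φ cos λ, y = cos φ sin λ, z = sin φ).
The central angle between the endpoints is δ = arccos(p₁·p₂) ≈ 0.863 rad (49.4°).
Interpolate at f = 1/4 with slerp weights a = sin((1−f)δ)/sin δ ≈ 0.794, b = sin(fδ)/sin δ ≈ 0.282.
p = a·p₁ + b·p₂ ≈ (0.139, -0.862, -0.487); φ = arcsin(p_z) ≈ -29.16°, λ = atan2(p_y, p_x) ≈ -80.86°.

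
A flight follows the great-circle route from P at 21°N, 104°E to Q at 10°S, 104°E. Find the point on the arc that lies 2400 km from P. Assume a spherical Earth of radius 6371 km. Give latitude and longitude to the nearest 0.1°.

Convert each endpoint to a unit vector on the sphere (x = cos φ cos λ, y = cos φ sin λ, z = sin φ).
The central angle between the endpoints is δ = arccos(p₁·p₂) ≈ 0.541 rad (31.0°). The total great-circle distance is δ·R ≈ 0.541 × 6371 ≈ 3447 km, so the target fraction is f = 2400/3447 ≈ 0.696.
Interpolate at f ≈ 0.696 with slerp weights a = sin((1−f)δ)/sin δ ≈ 0.318, b = sin(fδ)/sin δ ≈ 0.714.
p = a·p₁ + b·p₂ ≈ (-0.242, 0.970, -0.010); φ = arcsin(p_z) ≈ -0.58°, λ = atan2(p_y, p_x) ≈ 104.00°.

≈ 0.6°S, 104.0°E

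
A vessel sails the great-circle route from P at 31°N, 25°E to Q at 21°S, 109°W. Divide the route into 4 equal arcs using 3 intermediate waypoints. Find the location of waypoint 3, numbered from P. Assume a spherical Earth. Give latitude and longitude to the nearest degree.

≈ 5°S, 78°W

Convert each endpoint to a unit vector on the sphere (x = cos φ cos λ, y = cos φ sin λ, z = sin φ).
The central angle between the endpoints is δ = arccos(p₁·p₂) ≈ 2.405 rad (137.8°).
Interpolate at f = 3/4 with slerp weights a = sin((1−f)δ)/sin δ ≈ 0.842, b = sin(fδ)/sin δ ≈ 1.448.
p = a·p₁ + b·p₂ ≈ (0.214, -0.973, -0.085); φ = arcsin(p_z) ≈ -4.90°, λ = atan2(p_y, p_x) ≈ -77.62°.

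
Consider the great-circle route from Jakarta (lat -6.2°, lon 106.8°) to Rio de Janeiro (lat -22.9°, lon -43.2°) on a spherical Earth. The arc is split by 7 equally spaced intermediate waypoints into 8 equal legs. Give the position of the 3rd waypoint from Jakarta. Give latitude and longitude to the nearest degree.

Write both endpoints as unit vectors p₁, p₂ with components (cos φ cos λ, cos φ sin λ, sin φ).
The central angle between the endpoints is δ = arccos(p₁·p₂) ≈ 2.420 rad (138.7°).
Interpolate at f = 3/8 with slerp weights a = sin((1−f)δ)/sin δ ≈ 1.512, b = sin(fδ)/sin δ ≈ 1.194.
p = a·p₁ + b·p₂ ≈ (0.367, 0.686, -0.628); φ = arcsin(p_z) ≈ -38.89°, λ = atan2(p_y, p_x) ≈ 61.86°.

≈ lat -39°, lon 62°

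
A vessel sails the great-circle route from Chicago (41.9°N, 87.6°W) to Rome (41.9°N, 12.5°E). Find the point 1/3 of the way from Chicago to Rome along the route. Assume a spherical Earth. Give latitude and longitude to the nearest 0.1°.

Write both endpoints as unit vectors p₁, p₂ with components (cos φ cos λ, cos φ sin λ, sin φ).
The central angle between the endpoints is δ = arccos(p₁·p₂) ≈ 1.214 rad (69.6°).
Interpolate at f = 1/3 with slerp weights a = sin((1−f)δ)/sin δ ≈ 0.773, b = sin(fδ)/sin δ ≈ 0.420.
p = a·p₁ + b·p₂ ≈ (0.329, -0.507, 0.797); φ = arcsin(p_z) ≈ 52.81°, λ = atan2(p_y, p_x) ≈ -56.97°.

≈ 52.8°N, 57.0°W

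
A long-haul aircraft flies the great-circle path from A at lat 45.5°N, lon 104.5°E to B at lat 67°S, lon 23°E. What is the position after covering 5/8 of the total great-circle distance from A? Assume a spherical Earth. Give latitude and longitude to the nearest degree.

≈ lat 29°S, lon 71°E

Write both endpoints as unit vectors p₁, p₂ with components (cos φ cos λ, cos φ sin λ, sin φ).
The central angle between the endpoints is δ = arccos(p₁·p₂) ≈ 2.235 rad (128.0°).
Interpolate at f = 5/8 with slerp weights a = sin((1−f)δ)/sin δ ≈ 0.944, b = sin(fδ)/sin δ ≈ 1.250.
p = a·p₁ + b·p₂ ≈ (0.284, 0.831, -0.478); φ = arcsin(p_z) ≈ -28.55°, λ = atan2(p_y, p_x) ≈ 71.13°.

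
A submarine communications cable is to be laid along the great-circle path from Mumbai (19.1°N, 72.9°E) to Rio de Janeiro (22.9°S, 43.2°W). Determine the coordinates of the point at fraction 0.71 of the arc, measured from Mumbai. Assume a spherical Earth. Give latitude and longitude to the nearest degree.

≈ 13°S, 8°W

Write both endpoints as unit vectors p₁, p₂ with components (cos φ cos λ, cos φ sin λ, sin φ).
The central angle between the endpoints is δ = arccos(p₁·p₂) ≈ 2.106 rad (120.7°).
Interpolate at f = 0.71 with slerp weights a = sin((1−f)δ)/sin δ ≈ 0.667, b = sin(fδ)/sin δ ≈ 1.159.
p = a·p₁ + b·p₂ ≈ (0.964, -0.129, -0.233); φ = arcsin(p_z) ≈ -13.47°, λ = atan2(p_y, p_x) ≈ -7.61°.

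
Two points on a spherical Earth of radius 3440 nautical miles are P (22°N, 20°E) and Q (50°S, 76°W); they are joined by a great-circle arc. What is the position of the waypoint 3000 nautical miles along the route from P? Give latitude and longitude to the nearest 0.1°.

≈ (16.1°S, 12.9°W)

Write both endpoints as unit vectors p₁, p₂ with components (cos φ cos λ, cos φ sin λ, sin φ).
The central angle between the endpoints is δ = arccos(p₁·p₂) ≈ 1.928 rad (110.4°). The total great-circle distance is δ·R ≈ 1.928 × 3440 ≈ 6631 nmi, so the target fraction is f = 3000/6631 ≈ 0.452.
Interpolate at f ≈ 0.452 with slerp weights a = sin((1−f)δ)/sin δ ≈ 0.929, b = sin(fδ)/sin δ ≈ 0.817.
p = a·p₁ + b·p₂ ≈ (0.936, -0.215, -0.278); φ = arcsin(p_z) ≈ -16.15°, λ = atan2(p_y, p_x) ≈ -12.94°.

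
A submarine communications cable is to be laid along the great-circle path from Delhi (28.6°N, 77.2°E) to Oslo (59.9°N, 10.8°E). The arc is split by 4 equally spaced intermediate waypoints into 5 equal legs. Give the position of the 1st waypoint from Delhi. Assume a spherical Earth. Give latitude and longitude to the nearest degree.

Convert each endpoint to a unit vector on the sphere (x = cos φ cos λ, y = cos φ sin λ, z = sin φ).
The central angle between the endpoints is δ = arccos(p₁·p₂) ≈ 0.939 rad (53.8°).
Interpolate at f = 1/5 with slerp weights a = sin((1−f)δ)/sin δ ≈ 0.846, b = sin(fδ)/sin δ ≈ 0.231.
p = a·p₁ + b·p₂ ≈ (0.279, 0.746, 0.605); φ = arcsin(p_z) ≈ 37.23°, λ = atan2(p_y, p_x) ≈ 69.53°.

≈ 37°N, 70°E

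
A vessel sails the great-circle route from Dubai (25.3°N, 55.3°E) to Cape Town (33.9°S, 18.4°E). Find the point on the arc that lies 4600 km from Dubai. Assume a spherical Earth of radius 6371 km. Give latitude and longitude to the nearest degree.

≈ (11°S, 34°E)

From cos δ = sin φ₁ sin φ₂ + cos φ₁ cos φ₂ cos Δλ, the central angle is δ ≈ 1.201 rad (68.8°). The total great-circle distance is δ·R ≈ 1.201 × 6371 ≈ 7650 km, so the target fraction is f = 4600/7650 ≈ 0.601.
Interpolate at f ≈ 0.601 with slerp weights a = sin((1−f)δ)/sin δ ≈ 0.494, b = sin(fδ)/sin δ ≈ 0.709.
p = a·p₁ + b·p₂ ≈ (0.813, 0.553, -0.184); φ = arcsin(p_z) ≈ -10.62°, λ = atan2(p_y, p_x) ≈ 34.23°.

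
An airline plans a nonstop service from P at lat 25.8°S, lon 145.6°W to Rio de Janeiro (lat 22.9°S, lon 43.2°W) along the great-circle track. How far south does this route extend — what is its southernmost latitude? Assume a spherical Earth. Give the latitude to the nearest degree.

≈ 36°S

The great circle lies in the plane with unit normal n̂ = (p₁ × p₂)/|p₁ × p₂|.
Here n̂_z ≈ +0.810; the vertex latitude is φ_max = arccos|n̂_z| ≈ 35.9°.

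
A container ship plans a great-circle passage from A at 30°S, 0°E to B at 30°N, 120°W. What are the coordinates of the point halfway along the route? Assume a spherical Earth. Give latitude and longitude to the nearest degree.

≈ 0°N, 60°W

The haversine formula gives a central angle δ ≈ 2.246 rad (128.7°) between the endpoints.
Interpolate at f = 1/2 with slerp weights a = sin((1−f)δ)/sin δ ≈ 1.155, b = sin(fδ)/sin δ ≈ 1.155.
p = a·p₁ + b·p₂ ≈ (0.500, -0.866, 0.000); φ = arcsin(p_z) ≈ 0.00°, λ = atan2(p_y, p_x) ≈ -60.00°.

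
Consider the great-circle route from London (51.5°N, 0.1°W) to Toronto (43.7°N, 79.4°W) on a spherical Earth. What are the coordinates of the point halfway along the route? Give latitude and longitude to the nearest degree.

Write both endpoints as unit vectors p₁, p₂ with components (cos φ cos λ, cos φ sin λ, sin φ).
The central angle between the endpoints is δ = arccos(p₁·p₂) ≈ 0.897 rad (51.4°).
Interpolate at f = 1/2 with slerp weights a = sin((1−f)δ)/sin δ ≈ 0.555, b = sin(fδ)/sin δ ≈ 0.555.
p = a·p₁ + b·p₂ ≈ (0.419, -0.395, 0.818); φ = arcsin(p_z) ≈ 54.84°, λ = atan2(p_y, p_x) ≈ -43.29°.

≈ 55°N, 43°W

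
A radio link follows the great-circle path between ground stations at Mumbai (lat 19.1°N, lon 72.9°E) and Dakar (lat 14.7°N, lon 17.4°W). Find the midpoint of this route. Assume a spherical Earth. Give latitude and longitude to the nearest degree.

≈ lat 23°N, lon 27°E

From cos δ = sin φ₁ sin φ₂ + cos φ₁ cos φ₂ cos Δλ, the central angle is δ ≈ 1.492 rad (85.5°).
Interpolate at f = 1/2 with slerp weights a = sin((1−f)δ)/sin δ ≈ 0.681, b = sin(fδ)/sin δ ≈ 0.681.
p = a·p₁ + b·p₂ ≈ (0.818, 0.418, 0.396); φ = arcsin(p_z) ≈ 23.30°, λ = atan2(p_y, p_x) ≈ 27.08°.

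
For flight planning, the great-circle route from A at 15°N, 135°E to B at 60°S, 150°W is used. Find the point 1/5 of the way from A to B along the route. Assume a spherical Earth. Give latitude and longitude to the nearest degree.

≈ 2°S, 144°E

Write both endpoints as unit vectors p₁, p₂ with components (cos φ cos λ, cos φ sin λ, sin φ).
The central angle between the endpoints is δ = arccos(p₁·p₂) ≈ 1.670 rad (95.7°).
Interpolate at f = 1/5 with slerp weights a = sin((1−f)δ)/sin δ ≈ 0.977, b = sin(fδ)/sin δ ≈ 0.329.
p = a·p₁ + b·p₂ ≈ (-0.810, 0.585, -0.032); φ = arcsin(p_z) ≈ -1.85°, λ = atan2(p_y, p_x) ≈ 144.16°.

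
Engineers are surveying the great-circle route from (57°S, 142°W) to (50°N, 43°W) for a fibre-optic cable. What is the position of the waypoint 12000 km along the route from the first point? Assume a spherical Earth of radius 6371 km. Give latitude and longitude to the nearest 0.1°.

Write both endpoints as unit vectors p₁, p₂ with components (cos φ cos λ, cos φ sin λ, sin φ).
The central angle between the endpoints is δ = arccos(p₁·p₂) ≈ 2.342 rad (134.2°). The total great-circle distance is δ·R ≈ 2.342 × 6371 ≈ 14923 km, so the target fraction is f = 12000/14923 ≈ 0.804.
Interpolate at f ≈ 0.804 with slerp weights a = sin((1−f)δ)/sin δ ≈ 0.618, b = sin(fδ)/sin δ ≈ 1.327.
p = a·p₁ + b·p₂ ≈ (0.359, -0.789, 0.499); φ = arcsin(p_z) ≈ 29.91°, λ = atan2(p_y, p_x) ≈ -65.54°.

≈ (29.9°N, 65.5°W)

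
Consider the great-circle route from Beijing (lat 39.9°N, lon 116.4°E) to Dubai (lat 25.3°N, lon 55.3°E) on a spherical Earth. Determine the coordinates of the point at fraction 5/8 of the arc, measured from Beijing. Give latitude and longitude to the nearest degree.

≈ lat 34°N, lon 76°E

The haversine formula gives a central angle δ ≈ 0.916 rad (52.5°) between the endpoints.
Interpolate at f = 5/8 with slerp weights a = sin((1−f)δ)/sin δ ≈ 0.425, b = sin(fδ)/sin δ ≈ 0.683.
p = a·p₁ + b·p₂ ≈ (0.207, 0.799, 0.564); φ = arcsin(p_z) ≈ 34.35°, λ = atan2(p_y, p_x) ≈ 75.50°.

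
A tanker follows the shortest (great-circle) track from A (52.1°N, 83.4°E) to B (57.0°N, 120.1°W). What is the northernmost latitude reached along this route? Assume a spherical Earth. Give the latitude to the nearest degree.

The great circle lies in the plane with unit normal n̂ = (p₁ × p₂)/|p₁ × p₂|.
Here n̂_z ≈ +0.143; the vertex latitude is φ_max = arccos|n̂_z| ≈ 81.8°.

≈ 82°N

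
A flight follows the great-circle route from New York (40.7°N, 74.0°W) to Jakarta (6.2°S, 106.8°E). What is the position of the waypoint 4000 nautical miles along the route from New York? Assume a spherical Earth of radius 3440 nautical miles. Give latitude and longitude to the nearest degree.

≈ 73°N, 110°E

The haversine formula gives a central angle δ ≈ 2.539 rad (145.5°) between the endpoints. The total great-circle distance is δ·R ≈ 2.539 × 3440 ≈ 8735 nmi, so the target fraction is f = 4000/8735 ≈ 0.458.
Interpolate at f ≈ 0.458 with slerp weights a = sin((1−f)δ)/sin δ ≈ 1.732, b = sin(fδ)/sin δ ≈ 1.620.
p = a·p₁ + b·p₂ ≈ (-0.104, 0.280, 0.954); φ = arcsin(p_z) ≈ 72.64°, λ = atan2(p_y, p_x) ≈ 110.32°.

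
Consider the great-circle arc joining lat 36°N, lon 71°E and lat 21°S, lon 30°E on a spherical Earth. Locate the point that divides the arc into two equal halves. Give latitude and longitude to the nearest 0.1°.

≈ lat 8.0°N, lon 49.0°E

Write both endpoints as unit vectors p₁, p₂ with components (cos φ cos λ, cos φ sin λ, sin φ).
The central angle between the endpoints is δ = arccos(p₁·p₂) ≈ 1.203 rad (68.9°).
Interpolate at f = 1/2 with slerp weights a = sin((1−f)δ)/sin δ ≈ 0.606, b = sin(fδ)/sin δ ≈ 0.606.
p = a·p₁ + b·p₂ ≈ (0.650, 0.747, 0.139); φ = arcsin(p_z) ≈ 8.00°, λ = atan2(p_y, p_x) ≈ 48.97°.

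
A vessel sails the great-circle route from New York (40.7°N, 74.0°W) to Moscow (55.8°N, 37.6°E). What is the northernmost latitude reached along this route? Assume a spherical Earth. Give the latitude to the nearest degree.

The great circle lies in the plane with unit normal n̂ = (p₁ × p₂)/|p₁ × p₂|.
Here n̂_z ≈ +0.429; the vertex latitude is φ_max = arccos|n̂_z| ≈ 64.6°.

≈ 65°N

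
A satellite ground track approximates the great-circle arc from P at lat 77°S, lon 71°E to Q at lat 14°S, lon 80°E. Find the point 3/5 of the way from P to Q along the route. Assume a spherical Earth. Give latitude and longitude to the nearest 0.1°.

≈ lat 39.2°S, lon 78.8°E

Convert each endpoint to a unit vector on the sphere (x = cos φ cos λ, y = cos φ sin λ, z = sin φ).
The central angle between the endpoints is δ = arccos(p₁·p₂) ≈ 1.103 rad (63.2°).
Interpolate at f = 3/5 with slerp weights a = sin((1−f)δ)/sin δ ≈ 0.478, b = sin(fδ)/sin δ ≈ 0.688.
p = a·p₁ + b·p₂ ≈ (0.151, 0.760, -0.633); φ = arcsin(p_z) ≈ -39.25°, λ = atan2(p_y, p_x) ≈ 78.75°.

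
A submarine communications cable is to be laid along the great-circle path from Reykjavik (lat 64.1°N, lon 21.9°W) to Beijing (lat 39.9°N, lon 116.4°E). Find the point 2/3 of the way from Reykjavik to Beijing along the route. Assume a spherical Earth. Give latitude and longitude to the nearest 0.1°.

From cos δ = sin φ₁ sin φ₂ + cos φ₁ cos φ₂ cos Δλ, the central angle is δ ≈ 1.238 rad (70.9°).
Interpolate at f = 2/3 with slerp weights a = sin((1−f)δ)/sin δ ≈ 0.424, b = sin(fδ)/sin δ ≈ 0.777.
p = a·p₁ + b·p₂ ≈ (-0.093, 0.465, 0.880); φ = arcsin(p_z) ≈ 61.69°, λ = atan2(p_y, p_x) ≈ 101.33°.

≈ lat 61.7°N, lon 101.3°E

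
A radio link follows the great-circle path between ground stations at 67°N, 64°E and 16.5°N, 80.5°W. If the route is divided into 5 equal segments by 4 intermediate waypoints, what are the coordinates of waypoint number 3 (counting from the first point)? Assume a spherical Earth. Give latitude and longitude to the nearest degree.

≈ 52°N, 68°W

The haversine formula gives a central angle δ ≈ 1.614 rad (92.5°) between the endpoints.
Interpolate at f = 3/5 with slerp weights a = sin((1−f)δ)/sin δ ≈ 0.602, b = sin(fδ)/sin δ ≈ 0.825.
p = a·p₁ + b·p₂ ≈ (0.234, -0.569, 0.789); φ = arcsin(p_z) ≈ 52.07°, λ = atan2(p_y, p_x) ≈ -67.65°.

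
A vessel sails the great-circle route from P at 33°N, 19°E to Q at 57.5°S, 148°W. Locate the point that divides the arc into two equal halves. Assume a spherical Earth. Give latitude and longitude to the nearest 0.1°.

≈ 41.5°S, 2.0°W

From cos δ = sin φ₁ sin φ₂ + cos φ₁ cos φ₂ cos Δλ, the central angle is δ ≈ 2.687 rad (154.0°).
Interpolate at f = 1/2 with slerp weights a = sin((1−f)δ)/sin δ ≈ 2.219, b = sin(fδ)/sin δ ≈ 2.219.
p = a·p₁ + b·p₂ ≈ (0.748, -0.026, -0.663); φ = arcsin(p_z) ≈ -41.51°, λ = atan2(p_y, p_x) ≈ -1.98°.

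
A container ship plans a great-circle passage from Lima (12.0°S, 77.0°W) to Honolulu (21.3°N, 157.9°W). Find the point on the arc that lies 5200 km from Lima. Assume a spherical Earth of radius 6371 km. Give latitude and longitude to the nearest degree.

Write both endpoints as unit vectors p₁, p₂ with components (cos φ cos λ, cos φ sin λ, sin φ).
The central angle between the endpoints is δ = arccos(p₁·p₂) ≈ 1.502 rad (86.1°). The total great-circle distance is δ·R ≈ 1.502 × 6371 ≈ 9570 km, so the target fraction is f = 5200/9570 ≈ 0.543.
Interpolate at f ≈ 0.543 with slerp weights a = sin((1−f)δ)/sin δ ≈ 0.635, b = sin(fδ)/sin δ ≈ 0.730.
p = a·p₁ + b·p₂ ≈ (-0.491, -0.861, 0.133); φ = arcsin(p_z) ≈ 7.66°, λ = atan2(p_y, p_x) ≈ -119.68°.

≈ (8°N, 120°W)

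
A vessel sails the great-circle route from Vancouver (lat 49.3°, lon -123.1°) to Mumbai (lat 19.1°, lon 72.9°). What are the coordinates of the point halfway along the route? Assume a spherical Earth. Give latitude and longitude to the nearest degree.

Convert each endpoint to a unit vector on the sphere (x = cos φ cos λ, y = cos φ sin λ, z = sin φ).
The central angle between the endpoints is δ = arccos(p₁·p₂) ≈ 1.922 rad (110.1°).
Interpolate at f = 1/2 with slerp weights a = sin((1−f)δ)/sin δ ≈ 0.873, b = sin(fδ)/sin δ ≈ 0.873.
p = a·p₁ + b·p₂ ≈ (-0.068, 0.312, 0.948); φ = arcsin(p_z) ≈ 71.39°, λ = atan2(p_y, p_x) ≈ 102.37°.

≈ lat 71°, lon 102°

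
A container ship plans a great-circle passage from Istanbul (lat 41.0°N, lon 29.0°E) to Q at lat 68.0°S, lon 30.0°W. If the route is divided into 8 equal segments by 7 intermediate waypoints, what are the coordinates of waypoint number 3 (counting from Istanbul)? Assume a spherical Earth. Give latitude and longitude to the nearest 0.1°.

≈ lat 1.0°S, lon 14.4°E

Convert each endpoint to a unit vector on the sphere (x = cos φ cos λ, y = cos φ sin λ, z = sin φ).
The central angle between the endpoints is δ = arccos(p₁·p₂) ≈ 2.052 rad (117.6°).
Interpolate at f = 3/8 with slerp weights a = sin((1−f)δ)/sin δ ≈ 1.081, b = sin(fδ)/sin δ ≈ 0.785.
p = a·p₁ + b·p₂ ≈ (0.968, 0.249, -0.018); φ = arcsin(p_z) ≈ -1.04°, λ = atan2(p_y, p_x) ≈ 14.40°.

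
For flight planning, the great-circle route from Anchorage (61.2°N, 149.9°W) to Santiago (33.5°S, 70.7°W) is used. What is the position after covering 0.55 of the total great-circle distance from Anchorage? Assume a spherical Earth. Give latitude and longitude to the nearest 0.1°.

≈ (12.2°N, 95.2°W)

Convert each endpoint to a unit vector on the sphere (x = cos φ cos λ, y = cos φ sin λ, z = sin φ).
The central angle between the endpoints is δ = arccos(p₁·p₂) ≈ 1.991 rad (114.1°).
Interpolate at f = 0.55 with slerp weights a = sin((1−f)δ)/sin δ ≈ 0.856, b = sin(fδ)/sin δ ≈ 0.974.
p = a·p₁ + b·p₂ ≈ (-0.088, -0.973, 0.212); φ = arcsin(p_z) ≈ 12.25°, λ = atan2(p_y, p_x) ≈ -95.17°.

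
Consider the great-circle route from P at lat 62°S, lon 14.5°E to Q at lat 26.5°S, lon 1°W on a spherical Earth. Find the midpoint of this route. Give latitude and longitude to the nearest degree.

≈ lat 44°S, lon 4°E

From cos δ = sin φ₁ sin φ₂ + cos φ₁ cos φ₂ cos Δλ, the central angle is δ ≈ 0.645 rad (37.0°).
Interpolate at f = 1/2 with slerp weights a = sin((1−f)δ)/sin δ ≈ 0.527, b = sin(fδ)/sin δ ≈ 0.527.
p = a·p₁ + b·p₂ ≈ (0.711, 0.054, -0.701); φ = arcsin(p_z) ≈ -44.49°, λ = atan2(p_y, p_x) ≈ 4.32°.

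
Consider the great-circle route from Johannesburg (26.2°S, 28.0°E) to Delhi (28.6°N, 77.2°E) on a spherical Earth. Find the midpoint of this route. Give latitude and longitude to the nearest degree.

≈ (1°N, 52°E)

Write both endpoints as unit vectors p₁, p₂ with components (cos φ cos λ, cos φ sin λ, sin φ).
The central angle between the endpoints is δ = arccos(p₁·p₂) ≈ 1.263 rad (72.3°).
Interpolate at f = 1/2 with slerp weights a = sin((1−f)δ)/sin δ ≈ 0.619, b = sin(fδ)/sin δ ≈ 0.619.
p = a·p₁ + b·p₂ ≈ (0.611, 0.791, 0.023); φ = arcsin(p_z) ≈ 1.32°, λ = atan2(p_y, p_x) ≈ 52.32°.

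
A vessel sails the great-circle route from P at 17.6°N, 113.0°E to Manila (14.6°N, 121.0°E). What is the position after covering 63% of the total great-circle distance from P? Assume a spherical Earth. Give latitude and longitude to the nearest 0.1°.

Write both endpoints as unit vectors p₁, p₂ with components (cos φ cos λ, cos φ sin λ, sin φ).
The central angle between the endpoints is δ = arccos(p₁·p₂) ≈ 0.144 rad (8.2°).
Interpolate at f = 0.63 with slerp weights a = sin((1−f)δ)/sin δ ≈ 0.371, b = sin(fδ)/sin δ ≈ 0.631.
p = a·p₁ + b·p₂ ≈ (-0.453, 0.849, 0.271); φ = arcsin(p_z) ≈ 15.74°, λ = atan2(p_y, p_x) ≈ 118.07°.

≈ 15.7°N, 118.1°E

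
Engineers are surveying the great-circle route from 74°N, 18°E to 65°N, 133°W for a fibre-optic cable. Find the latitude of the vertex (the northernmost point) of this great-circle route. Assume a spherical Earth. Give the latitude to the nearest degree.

≈ 85°N

The great circle lies in the plane with unit normal n̂ = (p₁ × p₂)/|p₁ × p₂|.
Here n̂_z ≈ -0.088; the vertex latitude is φ_max = arccos|n̂_z| ≈ 84.9°.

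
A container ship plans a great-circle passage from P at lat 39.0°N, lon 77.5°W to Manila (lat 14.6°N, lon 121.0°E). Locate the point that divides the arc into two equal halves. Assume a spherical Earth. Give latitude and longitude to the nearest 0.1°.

Convert each endpoint to a unit vector on the sphere (x = cos φ cos λ, y = cos φ sin λ, z = sin φ).
The central angle between the endpoints is δ = arccos(p₁·p₂) ≈ 2.159 rad (123.7°).
Interpolate at f = 1/2 with slerp weights a = sin((1−f)δ)/sin δ ≈ 1.059, b = sin(fδ)/sin δ ≈ 1.059.
p = a·p₁ + b·p₂ ≈ (-0.350, 0.075, 0.934); φ = arcsin(p_z) ≈ 69.04°, λ = atan2(p_y, p_x) ≈ 167.90°.

≈ lat 69.0°N, lon 167.9°E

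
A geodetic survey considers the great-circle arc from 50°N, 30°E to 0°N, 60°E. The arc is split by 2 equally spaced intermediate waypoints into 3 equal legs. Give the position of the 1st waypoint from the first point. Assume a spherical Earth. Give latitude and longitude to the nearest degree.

≈ 34°N, 43°E

Write both endpoints as unit vectors p₁, p₂ with components (cos φ cos λ, cos φ sin λ, sin φ).
The central angle between the endpoints is δ = arccos(p₁·p₂) ≈ 0.980 rad (56.2°).
Interpolate at f = 1/3 with slerp weights a = sin((1−f)δ)/sin δ ≈ 0.732, b = sin(fδ)/sin δ ≈ 0.386.
p = a·p₁ + b·p₂ ≈ (0.601, 0.570, 0.561); φ = arcsin(p_z) ≈ 34.11°, λ = atan2(p_y, p_x) ≈ 43.49°.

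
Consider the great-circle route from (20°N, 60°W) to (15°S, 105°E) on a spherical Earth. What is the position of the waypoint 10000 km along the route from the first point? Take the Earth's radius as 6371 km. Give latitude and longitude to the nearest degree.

≈ (16°N, 36°E)

Convert each endpoint to a unit vector on the sphere (x = cos φ cos λ, y = cos φ sin λ, z = sin φ).
The central angle between the endpoints is δ = arccos(p₁·p₂) ≈ 2.877 rad (164.9°). The total great-circle distance is δ·R ≈ 2.877 × 6371 ≈ 18331 km, so the target fraction is f = 10000/18331 ≈ 0.546.
Interpolate at f ≈ 0.546 with slerp weights a = sin((1−f)δ)/sin δ ≈ 3.696, b = sin(fδ)/sin δ ≈ 3.827.
p = a·p₁ + b·p₂ ≈ (0.780, 0.564, 0.273); φ = arcsin(p_z) ≈ 15.87°, λ = atan2(p_y, p_x) ≈ 35.86°.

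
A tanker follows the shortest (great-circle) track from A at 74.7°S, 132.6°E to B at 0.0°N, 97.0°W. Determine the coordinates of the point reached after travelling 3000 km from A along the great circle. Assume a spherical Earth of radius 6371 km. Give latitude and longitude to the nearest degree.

≈ 69°S, 130°W

From cos δ = sin φ₁ sin φ₂ + cos φ₁ cos φ₂ cos Δλ, the central angle is δ ≈ 1.743 rad (99.8°). The total great-circle distance is δ·R ≈ 1.743 × 6371 ≈ 11103 km, so the target fraction is f = 3000/11103 ≈ 0.270.
Interpolate at f ≈ 0.270 with slerp weights a = sin((1−f)δ)/sin δ ≈ 0.970, b = sin(fδ)/sin δ ≈ 0.460.
p = a·p₁ + b·p₂ ≈ (-0.229, -0.269, -0.936); φ = arcsin(p_z) ≈ -69.32°, λ = atan2(p_y, p_x) ≈ -130.49°.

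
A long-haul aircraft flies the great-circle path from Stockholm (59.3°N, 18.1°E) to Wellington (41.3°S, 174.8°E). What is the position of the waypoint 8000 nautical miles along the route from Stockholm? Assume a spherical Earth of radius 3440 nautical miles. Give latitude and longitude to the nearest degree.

The haversine formula gives a central angle δ ≈ 2.738 rad (156.9°) between the endpoints. The total great-circle distance is δ·R ≈ 2.738 × 3440 ≈ 9420 nmi, so the target fraction is f = 8000/9420 ≈ 0.849.
Interpolate at f ≈ 0.849 with slerp weights a = sin((1−f)δ)/sin δ ≈ 1.022, b = sin(fδ)/sin δ ≈ 1.856.
p = a·p₁ + b·p₂ ≈ (-0.893, 0.288, -0.346); φ = arcsin(p_z) ≈ -20.26°, λ = atan2(p_y, p_x) ≈ 162.09°.

≈ (20°S, 162°E)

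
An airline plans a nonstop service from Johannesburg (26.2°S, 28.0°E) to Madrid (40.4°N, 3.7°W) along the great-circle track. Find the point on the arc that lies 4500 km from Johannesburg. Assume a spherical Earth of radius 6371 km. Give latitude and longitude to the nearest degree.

Write both endpoints as unit vectors p₁, p₂ with components (cos φ cos λ, cos φ sin λ, sin φ).
The central angle between the endpoints is δ = arccos(p₁·p₂) ≈ 1.271 rad (72.8°). The total great-circle distance is δ·R ≈ 1.271 × 6371 ≈ 8098 km, so the target fraction is f = 4500/8098 ≈ 0.556.
Interpolate at f ≈ 0.556 with slerp weights a = sin((1−f)δ)/sin δ ≈ 0.560, b = sin(fδ)/sin δ ≈ 0.679.
p = a·p₁ + b·p₂ ≈ (0.960, 0.203, 0.193); φ = arcsin(p_z) ≈ 11.12°, λ = atan2(p_y, p_x) ≈ 11.92°.

≈ (11°N, 12°E)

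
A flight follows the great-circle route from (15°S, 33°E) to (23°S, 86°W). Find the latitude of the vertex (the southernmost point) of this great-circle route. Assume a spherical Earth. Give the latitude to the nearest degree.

≈ 35°S

The great circle lies in the plane with unit normal n̂ = (p₁ × p₂)/|p₁ × p₂|.
Here n̂_z ≈ -0.824; the vertex latitude is φ_max = arccos|n̂_z| ≈ 34.5°.
Check via Clairaut: cos φ_max = |cos φ₁| · sin C = cos(15.0°)·sin(121.5°) ≈ 0.824, again giving ≈ 34.5°.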